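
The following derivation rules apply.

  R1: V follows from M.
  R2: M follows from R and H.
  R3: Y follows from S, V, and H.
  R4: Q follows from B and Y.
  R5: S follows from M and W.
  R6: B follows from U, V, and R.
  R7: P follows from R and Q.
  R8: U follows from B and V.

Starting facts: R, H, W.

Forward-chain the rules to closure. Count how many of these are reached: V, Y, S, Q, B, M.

4

From R and H, R2 gives M.
M holds, so V follows (R1).
From M and W, R5 gives S.
From S, V, and H, R3 gives Y.
V: reached.
Y: reached.
S: reached.
Q would need B and Y (R4), but B is never established.
B would need U, V, and R (R6), but U is never established.
M: reached.
Reached: V, Y, S, and M — 4 of the 6.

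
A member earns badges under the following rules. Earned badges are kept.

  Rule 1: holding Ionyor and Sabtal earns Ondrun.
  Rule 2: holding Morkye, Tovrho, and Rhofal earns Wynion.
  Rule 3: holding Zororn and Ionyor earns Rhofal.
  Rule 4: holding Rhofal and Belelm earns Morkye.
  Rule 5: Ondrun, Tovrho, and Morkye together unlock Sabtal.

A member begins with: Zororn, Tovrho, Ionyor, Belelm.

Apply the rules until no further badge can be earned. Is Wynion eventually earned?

Yes

With Zororn and Ionyor, Rhofal is earned (Rule 3).
With Rhofal and Belelm, Morkye is earned (Rule 4).
With Morkye, Tovrho, and Rhofal, Wynion is earned (Rule 2).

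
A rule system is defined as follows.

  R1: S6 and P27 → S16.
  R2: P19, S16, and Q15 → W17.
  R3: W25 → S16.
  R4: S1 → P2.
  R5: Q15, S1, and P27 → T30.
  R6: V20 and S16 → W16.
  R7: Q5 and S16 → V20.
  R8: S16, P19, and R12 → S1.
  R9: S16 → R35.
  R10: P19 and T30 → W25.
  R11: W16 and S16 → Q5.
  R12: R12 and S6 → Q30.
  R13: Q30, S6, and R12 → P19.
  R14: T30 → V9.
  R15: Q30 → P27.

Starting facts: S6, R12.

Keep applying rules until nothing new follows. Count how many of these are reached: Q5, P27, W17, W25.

R12 and S6 hold, so Q30 follows (R12).
From Q30, R15 gives P27.
Q5 would need W16 and S16 (R11), but W16 is never established.
P27: reached.
W17 would need P19, S16, and Q15 (R2), but Q15 is never established.
W25 would need P19 and T30 (R10), but T30 is never established.
Reached: P27 — 1 of the 4.

1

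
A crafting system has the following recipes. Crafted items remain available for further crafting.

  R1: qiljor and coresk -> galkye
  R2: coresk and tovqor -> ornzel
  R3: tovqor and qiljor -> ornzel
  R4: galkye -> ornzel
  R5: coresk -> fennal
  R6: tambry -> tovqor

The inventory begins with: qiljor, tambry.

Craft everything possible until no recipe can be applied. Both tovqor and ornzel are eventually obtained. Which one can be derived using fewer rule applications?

tovqor: Using R6, tambry makes tovqor. [1 rule application]
ornzel: Using R6, tambry makes tovqor. Using R3, tovqor and qiljor make ornzel. [2 rule applications]
tovqor needs fewer.

tovqor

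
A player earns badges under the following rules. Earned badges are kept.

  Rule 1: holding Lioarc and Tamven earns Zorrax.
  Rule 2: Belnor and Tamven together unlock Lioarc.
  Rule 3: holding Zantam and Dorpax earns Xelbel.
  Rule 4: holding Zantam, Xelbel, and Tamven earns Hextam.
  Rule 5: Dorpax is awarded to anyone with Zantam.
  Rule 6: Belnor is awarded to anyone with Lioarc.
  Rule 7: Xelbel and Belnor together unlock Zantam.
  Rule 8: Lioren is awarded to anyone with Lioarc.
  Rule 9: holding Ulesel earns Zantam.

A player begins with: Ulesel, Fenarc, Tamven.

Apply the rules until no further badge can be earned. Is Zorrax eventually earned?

No

Zorrax would need Lioarc and Tamven (Rule 1), but Lioarc is never earned.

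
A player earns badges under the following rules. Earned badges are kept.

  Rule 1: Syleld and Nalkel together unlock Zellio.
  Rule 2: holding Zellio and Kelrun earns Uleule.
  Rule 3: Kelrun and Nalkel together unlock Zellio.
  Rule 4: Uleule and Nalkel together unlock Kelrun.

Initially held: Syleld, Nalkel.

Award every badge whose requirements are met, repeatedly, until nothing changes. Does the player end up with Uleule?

No

Uleule would need Zellio and Kelrun (Rule 2), but Kelrun is never earned.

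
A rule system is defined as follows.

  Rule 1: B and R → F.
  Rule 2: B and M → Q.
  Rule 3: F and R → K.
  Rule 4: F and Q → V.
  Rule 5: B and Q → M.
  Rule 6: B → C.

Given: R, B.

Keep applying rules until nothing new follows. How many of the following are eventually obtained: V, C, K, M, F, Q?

3

From B and R, Rule 1 gives F.
B holds, so C follows (Rule 6).
From F and R, Rule 3 gives K.
V would need F and Q (Rule 4), but Q is never established.
C: reached.
K: reached.
M would need B and Q (Rule 5), but Q is never established.
F: reached.
Q would need B and M (Rule 2), but M is never established.
Reached: C, K, and F — 3 of the 6.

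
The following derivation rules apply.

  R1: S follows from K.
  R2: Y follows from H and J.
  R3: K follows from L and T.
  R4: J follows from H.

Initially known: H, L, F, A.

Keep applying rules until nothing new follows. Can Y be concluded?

Yes

From H, R4 gives J.
H and J hold, so Y follows (R2).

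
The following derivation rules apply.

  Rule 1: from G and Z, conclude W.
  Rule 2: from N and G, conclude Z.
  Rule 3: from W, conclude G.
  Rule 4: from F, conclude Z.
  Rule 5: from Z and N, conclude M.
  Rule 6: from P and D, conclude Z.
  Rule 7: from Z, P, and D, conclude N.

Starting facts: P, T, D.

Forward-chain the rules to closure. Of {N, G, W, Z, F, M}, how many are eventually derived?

From P and D, Rule 6 gives Z.
Z, P, and D hold, so N follows (Rule 7).
Z and N hold, so M follows (Rule 5).
N: reached.
G would need W (Rule 3), but W is never established.
W would need G and Z (Rule 1), but G is never established.
Z: reached.
No rule produces F, and it is not given.
M: reached.
Reached: N, Z, and M — 3 of the 6.

3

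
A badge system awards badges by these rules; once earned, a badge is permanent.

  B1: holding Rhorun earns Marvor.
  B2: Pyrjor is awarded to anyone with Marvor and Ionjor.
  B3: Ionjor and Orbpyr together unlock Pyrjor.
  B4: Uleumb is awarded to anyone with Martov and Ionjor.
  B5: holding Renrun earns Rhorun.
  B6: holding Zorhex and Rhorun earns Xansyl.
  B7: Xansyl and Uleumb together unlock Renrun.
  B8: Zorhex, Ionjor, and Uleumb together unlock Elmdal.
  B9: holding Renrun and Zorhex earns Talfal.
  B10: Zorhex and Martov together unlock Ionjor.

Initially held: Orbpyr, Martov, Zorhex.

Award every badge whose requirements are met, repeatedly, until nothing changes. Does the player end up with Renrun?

No

Renrun would need Xansyl and Uleumb (B7), but Xansyl is never earned.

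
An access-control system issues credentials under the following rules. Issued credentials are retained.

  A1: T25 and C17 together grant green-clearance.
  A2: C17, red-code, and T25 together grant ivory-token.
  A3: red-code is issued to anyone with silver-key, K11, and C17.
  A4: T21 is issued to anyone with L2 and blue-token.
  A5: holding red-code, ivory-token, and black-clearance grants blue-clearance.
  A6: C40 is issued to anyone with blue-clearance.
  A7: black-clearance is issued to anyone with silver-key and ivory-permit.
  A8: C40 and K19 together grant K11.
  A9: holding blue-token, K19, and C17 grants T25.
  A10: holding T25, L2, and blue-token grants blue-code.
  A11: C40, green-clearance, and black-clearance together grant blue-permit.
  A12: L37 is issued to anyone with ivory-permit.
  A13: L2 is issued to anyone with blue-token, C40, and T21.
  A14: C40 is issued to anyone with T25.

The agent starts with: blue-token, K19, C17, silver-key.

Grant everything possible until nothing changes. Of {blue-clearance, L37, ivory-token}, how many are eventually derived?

Holding blue-token, K19, and C17 grants T25 (A9).
Holding T25 grants C40 (A14).
Holding C40 and K19 grants K11 (A8).
Holding silver-key, K11, and C17 grants red-code (A3).
Holding C17, red-code, and T25 grants ivory-token (A2).
blue-clearance would need red-code, ivory-token, and black-clearance (A5), but black-clearance is never granted.
L37 would need ivory-permit (A12), but ivory-permit is never granted.
ivory-token: reached.
Reached: ivory-token — 1 of the 3.

1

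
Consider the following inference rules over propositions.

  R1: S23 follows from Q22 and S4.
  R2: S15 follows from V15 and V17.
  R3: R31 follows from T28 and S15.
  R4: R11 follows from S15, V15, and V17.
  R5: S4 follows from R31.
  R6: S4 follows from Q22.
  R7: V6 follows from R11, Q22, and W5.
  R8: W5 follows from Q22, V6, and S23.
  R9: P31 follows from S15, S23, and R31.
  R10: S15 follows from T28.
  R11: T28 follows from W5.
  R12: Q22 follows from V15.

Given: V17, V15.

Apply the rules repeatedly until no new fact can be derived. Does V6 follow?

No

V6 would need R11, Q22, and W5 (R7), but W5 is never established.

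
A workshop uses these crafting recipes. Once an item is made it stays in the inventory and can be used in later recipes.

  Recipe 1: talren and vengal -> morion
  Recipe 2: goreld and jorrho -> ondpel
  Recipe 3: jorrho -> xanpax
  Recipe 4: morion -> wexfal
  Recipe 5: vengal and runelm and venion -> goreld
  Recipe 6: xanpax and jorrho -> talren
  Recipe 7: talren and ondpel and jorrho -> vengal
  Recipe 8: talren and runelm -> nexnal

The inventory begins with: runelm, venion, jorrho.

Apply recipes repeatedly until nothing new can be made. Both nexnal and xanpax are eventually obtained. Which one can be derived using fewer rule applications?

xanpax: Using Recipe 3, jorrho makes xanpax. [1 rule application]
nexnal: Using Recipe 3, jorrho makes xanpax. Using Recipe 6, xanpax and jorrho make talren. talren and runelm -> nexnal (Recipe 8). [3 rule applications]
xanpax needs fewer.

xanpax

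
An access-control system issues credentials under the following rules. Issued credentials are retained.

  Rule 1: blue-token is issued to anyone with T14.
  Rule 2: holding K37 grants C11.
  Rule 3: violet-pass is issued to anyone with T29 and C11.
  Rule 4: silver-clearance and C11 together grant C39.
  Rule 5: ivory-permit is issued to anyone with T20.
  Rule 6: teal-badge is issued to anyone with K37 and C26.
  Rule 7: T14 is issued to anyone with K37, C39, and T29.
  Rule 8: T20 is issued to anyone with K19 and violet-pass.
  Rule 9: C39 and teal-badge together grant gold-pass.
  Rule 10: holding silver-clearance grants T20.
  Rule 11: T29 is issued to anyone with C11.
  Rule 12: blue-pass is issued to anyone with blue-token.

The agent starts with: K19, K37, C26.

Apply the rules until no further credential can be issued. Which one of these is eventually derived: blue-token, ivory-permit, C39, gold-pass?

ivory-permit

Holding K37 grants C11 (Rule 2).
Holding C11 grants T29 (Rule 11).
Holding T29 and C11 grants violet-pass (Rule 3).
Holding K19 and violet-pass grants T20 (Rule 8).
Holding T20 grants ivory-permit (Rule 5).
gold-pass would need C39 and teal-badge (Rule 9), but C39 is never granted. blue-token would need T14 (Rule 1), but T14 is never granted. C39 would need silver-clearance and C11 (Rule 4), but silver-clearance is never granted.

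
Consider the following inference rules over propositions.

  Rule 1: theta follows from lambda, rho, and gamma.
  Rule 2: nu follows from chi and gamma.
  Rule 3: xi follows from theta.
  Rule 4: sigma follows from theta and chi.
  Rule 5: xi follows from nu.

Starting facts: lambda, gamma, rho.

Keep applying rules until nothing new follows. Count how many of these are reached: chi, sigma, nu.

0

No rule produces chi, and it is not given.
sigma would need theta and chi (Rule 4), but chi is never established.
nu would need chi and gamma (Rule 2), but chi is never established.
None of the 3 are reached.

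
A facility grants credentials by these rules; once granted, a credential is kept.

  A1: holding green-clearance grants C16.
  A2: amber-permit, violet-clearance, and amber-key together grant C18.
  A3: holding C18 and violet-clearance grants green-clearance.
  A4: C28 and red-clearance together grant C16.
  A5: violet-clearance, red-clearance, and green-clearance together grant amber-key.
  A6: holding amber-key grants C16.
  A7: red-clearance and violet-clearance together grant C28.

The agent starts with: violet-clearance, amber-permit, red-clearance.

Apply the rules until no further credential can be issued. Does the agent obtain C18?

No

C18 would need amber-permit, violet-clearance, and amber-key (A2), but amber-key is never granted.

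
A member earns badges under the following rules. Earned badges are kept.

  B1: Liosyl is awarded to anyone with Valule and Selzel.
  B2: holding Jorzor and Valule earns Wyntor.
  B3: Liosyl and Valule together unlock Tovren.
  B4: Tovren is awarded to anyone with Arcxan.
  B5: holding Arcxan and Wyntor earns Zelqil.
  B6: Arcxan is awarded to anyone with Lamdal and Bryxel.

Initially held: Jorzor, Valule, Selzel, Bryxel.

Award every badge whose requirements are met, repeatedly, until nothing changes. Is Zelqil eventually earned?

No

Zelqil would need Arcxan and Wyntor (B5), but Arcxan is never earned.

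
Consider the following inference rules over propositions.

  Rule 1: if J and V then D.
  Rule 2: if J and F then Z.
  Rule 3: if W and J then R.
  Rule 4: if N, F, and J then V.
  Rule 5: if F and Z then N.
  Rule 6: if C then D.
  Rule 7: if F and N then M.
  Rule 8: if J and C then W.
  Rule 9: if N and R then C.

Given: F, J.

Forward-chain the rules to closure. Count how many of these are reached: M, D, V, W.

From J and F, Rule 2 gives Z.
F and Z hold, so N follows (Rule 5).
F and N hold, so M follows (Rule 7).
From N, F, and J, Rule 4 gives V.
J and V hold, so D follows (Rule 1).
M: reached.
D: reached.
V: reached.
W would need J and C (Rule 8), but C is never established.
Reached: M, D, and V — 3 of the 4.

3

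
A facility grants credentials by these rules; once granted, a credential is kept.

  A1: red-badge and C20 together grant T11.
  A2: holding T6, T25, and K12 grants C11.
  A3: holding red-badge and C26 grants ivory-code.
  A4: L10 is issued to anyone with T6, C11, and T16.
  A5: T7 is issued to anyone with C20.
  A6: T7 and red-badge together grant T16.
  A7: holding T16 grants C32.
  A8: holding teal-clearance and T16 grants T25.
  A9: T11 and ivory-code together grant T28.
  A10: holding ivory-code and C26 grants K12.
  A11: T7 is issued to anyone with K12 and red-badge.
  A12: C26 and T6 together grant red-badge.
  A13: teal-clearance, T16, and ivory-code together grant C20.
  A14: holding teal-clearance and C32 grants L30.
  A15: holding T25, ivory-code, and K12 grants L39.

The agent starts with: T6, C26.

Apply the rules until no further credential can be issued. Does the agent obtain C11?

No

C11 would need T6, T25, and K12 (A2), but T25 is never granted.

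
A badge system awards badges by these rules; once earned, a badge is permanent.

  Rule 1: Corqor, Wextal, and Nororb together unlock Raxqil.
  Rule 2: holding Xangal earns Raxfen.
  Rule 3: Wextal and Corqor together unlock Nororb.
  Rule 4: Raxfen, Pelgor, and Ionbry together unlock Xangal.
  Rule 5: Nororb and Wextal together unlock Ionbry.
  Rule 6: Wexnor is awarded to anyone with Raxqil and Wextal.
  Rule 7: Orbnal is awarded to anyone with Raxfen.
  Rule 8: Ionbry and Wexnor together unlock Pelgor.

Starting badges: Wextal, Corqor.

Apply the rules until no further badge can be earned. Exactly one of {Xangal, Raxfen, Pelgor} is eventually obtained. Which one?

Pelgor

With Wextal and Corqor, Nororb is earned (Rule 3).
With Nororb and Wextal, Ionbry is earned (Rule 5).
With Corqor, Wextal, and Nororb, Raxqil is earned (Rule 1).
With Raxqil and Wextal, Wexnor is earned (Rule 6).
With Ionbry and Wexnor, Pelgor is earned (Rule 8).
Raxfen would need Xangal (Rule 2), but Xangal is never earned. Xangal would need Raxfen, Pelgor, and Ionbry (Rule 4), but Raxfen is never earned.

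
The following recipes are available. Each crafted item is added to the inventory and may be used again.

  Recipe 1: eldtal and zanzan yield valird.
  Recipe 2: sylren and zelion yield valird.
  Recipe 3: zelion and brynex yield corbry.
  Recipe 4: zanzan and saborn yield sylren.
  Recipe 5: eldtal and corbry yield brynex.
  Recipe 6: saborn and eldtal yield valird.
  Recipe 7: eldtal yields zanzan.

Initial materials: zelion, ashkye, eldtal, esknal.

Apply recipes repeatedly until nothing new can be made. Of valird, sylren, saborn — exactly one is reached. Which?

valird

Using Recipe 7, eldtal makes zanzan.
eldtal and zanzan → valird (Recipe 1).
sylren would need zanzan and saborn (Recipe 4), but saborn is never obtained. No rule produces saborn, and it is not given.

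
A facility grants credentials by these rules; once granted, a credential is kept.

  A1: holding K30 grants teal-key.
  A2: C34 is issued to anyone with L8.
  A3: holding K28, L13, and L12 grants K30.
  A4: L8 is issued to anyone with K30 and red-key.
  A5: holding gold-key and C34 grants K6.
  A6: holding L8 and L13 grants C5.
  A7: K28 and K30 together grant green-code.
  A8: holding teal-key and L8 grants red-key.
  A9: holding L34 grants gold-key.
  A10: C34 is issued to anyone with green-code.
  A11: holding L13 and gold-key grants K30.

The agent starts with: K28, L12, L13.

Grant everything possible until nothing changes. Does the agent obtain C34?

Holding K28, L13, and L12 grants K30 (A3).
Holding K28 and K30 grants green-code (A7).
Holding green-code grants C34 (A10).

Yes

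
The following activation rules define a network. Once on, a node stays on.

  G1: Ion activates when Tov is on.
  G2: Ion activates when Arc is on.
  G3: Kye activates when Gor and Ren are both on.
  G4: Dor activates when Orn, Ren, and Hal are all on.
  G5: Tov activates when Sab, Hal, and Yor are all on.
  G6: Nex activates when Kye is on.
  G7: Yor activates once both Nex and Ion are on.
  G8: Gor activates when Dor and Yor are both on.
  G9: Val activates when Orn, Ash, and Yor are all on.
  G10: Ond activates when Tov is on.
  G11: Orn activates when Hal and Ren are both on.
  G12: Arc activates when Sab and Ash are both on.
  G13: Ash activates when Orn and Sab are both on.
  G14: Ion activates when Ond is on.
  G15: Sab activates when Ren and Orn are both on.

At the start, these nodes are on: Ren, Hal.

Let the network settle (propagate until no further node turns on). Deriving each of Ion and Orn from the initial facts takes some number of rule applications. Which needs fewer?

Orn

Orn: G11: Hal and Ren on → Orn on. [1 rule application]
Ion: Hal and Ren are on, so Orn activates (G11). Ren and Orn are on, so Sab activates (G15). Orn and Sab are on, so Ash activates (G13). G12: Sab and Ash on → Arc on. G2: Arc on → Ion on. [5 rule applications]
Orn needs fewer.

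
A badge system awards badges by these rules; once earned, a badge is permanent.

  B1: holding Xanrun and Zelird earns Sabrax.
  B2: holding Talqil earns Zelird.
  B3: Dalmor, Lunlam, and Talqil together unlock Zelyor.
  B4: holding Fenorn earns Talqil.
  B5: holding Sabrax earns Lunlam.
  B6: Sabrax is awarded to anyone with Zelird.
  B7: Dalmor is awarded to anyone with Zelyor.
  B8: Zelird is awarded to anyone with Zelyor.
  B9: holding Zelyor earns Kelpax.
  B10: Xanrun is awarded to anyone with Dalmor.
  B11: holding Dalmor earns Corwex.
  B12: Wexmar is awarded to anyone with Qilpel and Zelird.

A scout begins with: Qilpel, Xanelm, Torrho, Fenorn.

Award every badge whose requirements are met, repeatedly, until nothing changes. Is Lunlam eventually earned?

Yes

With Fenorn, Talqil is earned (B4).
With Talqil, Zelird is earned (B2).
With Zelird, Sabrax is earned (B6).
With Sabrax, Lunlam is earned (B5).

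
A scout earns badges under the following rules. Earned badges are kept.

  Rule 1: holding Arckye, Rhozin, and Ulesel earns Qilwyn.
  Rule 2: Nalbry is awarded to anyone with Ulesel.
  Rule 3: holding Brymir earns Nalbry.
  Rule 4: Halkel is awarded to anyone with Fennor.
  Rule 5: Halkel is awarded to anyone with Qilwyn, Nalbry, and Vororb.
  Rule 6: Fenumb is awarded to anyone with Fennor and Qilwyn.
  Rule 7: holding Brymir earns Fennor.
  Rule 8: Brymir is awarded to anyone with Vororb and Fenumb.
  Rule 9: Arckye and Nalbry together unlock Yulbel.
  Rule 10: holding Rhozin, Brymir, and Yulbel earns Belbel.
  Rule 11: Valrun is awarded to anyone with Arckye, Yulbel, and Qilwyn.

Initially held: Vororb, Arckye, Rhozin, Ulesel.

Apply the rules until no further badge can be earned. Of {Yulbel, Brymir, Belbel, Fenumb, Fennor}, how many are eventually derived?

With Ulesel, Nalbry is earned (Rule 2).
With Arckye and Nalbry, Yulbel is earned (Rule 9).
Yulbel: reached.
Brymir would need Vororb and Fenumb (Rule 8), but Fenumb is never earned.
Belbel would need Rhozin, Brymir, and Yulbel (Rule 10), but Brymir is never earned.
Fenumb would need Fennor and Qilwyn (Rule 6), but Fennor is never earned.
Fennor would need Brymir (Rule 7), but Brymir is never earned.
Reached: Yulbel — 1 of the 5.

1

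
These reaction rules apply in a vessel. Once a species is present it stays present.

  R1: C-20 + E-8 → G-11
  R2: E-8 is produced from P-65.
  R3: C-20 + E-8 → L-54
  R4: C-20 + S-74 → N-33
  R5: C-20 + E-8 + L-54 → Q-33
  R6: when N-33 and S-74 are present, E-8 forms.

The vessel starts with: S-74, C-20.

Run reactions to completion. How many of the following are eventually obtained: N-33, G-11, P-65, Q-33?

3

C-20 and S-74 present → N-33 forms (R4).
N-33 and S-74 present → E-8 forms (R6).
C-20 and E-8 present → L-54 forms (R3).
C-20 and E-8 present → G-11 forms (R1).
C-20, E-8, and L-54 present → Q-33 forms (R5).
N-33: reached.
G-11: reached.
No rule produces P-65, and it is not given.
Q-33: reached.
Reached: N-33, G-11, and Q-33 — 3 of the 4.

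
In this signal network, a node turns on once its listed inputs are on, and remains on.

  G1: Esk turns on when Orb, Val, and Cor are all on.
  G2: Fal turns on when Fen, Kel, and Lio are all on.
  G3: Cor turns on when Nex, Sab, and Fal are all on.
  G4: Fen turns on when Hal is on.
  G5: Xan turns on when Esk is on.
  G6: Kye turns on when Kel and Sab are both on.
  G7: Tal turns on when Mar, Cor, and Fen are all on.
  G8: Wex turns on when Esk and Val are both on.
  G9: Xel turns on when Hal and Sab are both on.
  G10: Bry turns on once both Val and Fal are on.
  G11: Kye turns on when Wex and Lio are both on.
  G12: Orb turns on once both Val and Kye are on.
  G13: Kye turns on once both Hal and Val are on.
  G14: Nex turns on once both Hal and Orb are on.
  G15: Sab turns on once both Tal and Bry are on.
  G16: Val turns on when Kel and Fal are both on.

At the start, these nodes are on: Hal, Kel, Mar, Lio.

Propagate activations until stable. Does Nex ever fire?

G4: Hal on → Fen on.
Fen, Kel, and Lio are on, so Fal turns on (G2).
Kel and Fal are on, so Val turns on (G16).
G13: Hal and Val on → Kye on.
G12: Val and Kye on → Orb on.
Hal and Orb are on, so Nex turns on (G14).

Yes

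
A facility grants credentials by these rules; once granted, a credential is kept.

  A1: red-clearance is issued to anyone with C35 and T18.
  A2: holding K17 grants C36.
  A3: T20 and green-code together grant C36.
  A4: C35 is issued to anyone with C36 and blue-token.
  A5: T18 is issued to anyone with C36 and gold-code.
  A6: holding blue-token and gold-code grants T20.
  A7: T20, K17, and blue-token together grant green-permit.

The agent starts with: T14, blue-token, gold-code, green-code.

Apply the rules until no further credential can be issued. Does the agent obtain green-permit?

green-permit would need T20, K17, and blue-token (A7), but K17 is never granted.

No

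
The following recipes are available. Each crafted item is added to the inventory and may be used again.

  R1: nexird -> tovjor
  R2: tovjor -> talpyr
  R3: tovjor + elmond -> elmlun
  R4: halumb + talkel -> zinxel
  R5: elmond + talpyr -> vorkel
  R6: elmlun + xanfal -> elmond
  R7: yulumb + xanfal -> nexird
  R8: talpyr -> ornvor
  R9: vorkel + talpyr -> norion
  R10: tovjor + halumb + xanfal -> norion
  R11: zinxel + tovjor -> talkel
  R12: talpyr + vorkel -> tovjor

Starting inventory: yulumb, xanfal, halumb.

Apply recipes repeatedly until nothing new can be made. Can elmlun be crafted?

elmlun would need tovjor and elmond (R3), but elmond is never obtained.

No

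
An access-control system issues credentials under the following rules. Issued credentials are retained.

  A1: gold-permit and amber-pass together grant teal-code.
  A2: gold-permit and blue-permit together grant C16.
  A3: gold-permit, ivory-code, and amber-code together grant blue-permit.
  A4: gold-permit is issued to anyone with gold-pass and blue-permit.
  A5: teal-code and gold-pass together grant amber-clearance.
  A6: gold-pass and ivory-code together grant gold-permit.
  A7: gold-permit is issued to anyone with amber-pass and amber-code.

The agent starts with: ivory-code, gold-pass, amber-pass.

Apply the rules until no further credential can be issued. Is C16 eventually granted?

C16 would need gold-permit and blue-permit (A2), but blue-permit is never granted.

No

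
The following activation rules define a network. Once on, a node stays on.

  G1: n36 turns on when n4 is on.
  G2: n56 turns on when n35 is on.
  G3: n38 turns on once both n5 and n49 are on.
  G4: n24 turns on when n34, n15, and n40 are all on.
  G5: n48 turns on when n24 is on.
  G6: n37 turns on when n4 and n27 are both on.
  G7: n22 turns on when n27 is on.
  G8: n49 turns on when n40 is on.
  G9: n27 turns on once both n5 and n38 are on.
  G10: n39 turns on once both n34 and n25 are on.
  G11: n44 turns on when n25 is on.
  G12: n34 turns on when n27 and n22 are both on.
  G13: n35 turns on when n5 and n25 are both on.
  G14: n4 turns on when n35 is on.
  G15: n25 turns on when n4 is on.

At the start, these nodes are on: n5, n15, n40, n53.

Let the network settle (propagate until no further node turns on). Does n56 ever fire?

No

n56 would need n35 (G2), but n35 never turns on.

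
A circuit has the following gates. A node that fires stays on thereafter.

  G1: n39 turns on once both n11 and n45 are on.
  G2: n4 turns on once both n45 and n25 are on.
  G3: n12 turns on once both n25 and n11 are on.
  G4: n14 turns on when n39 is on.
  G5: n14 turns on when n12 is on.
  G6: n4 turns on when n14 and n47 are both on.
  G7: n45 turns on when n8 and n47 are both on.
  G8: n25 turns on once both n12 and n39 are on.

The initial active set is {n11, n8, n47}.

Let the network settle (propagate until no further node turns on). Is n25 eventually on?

No

n25 would need n12 and n39 (G8), but n12 never turns on.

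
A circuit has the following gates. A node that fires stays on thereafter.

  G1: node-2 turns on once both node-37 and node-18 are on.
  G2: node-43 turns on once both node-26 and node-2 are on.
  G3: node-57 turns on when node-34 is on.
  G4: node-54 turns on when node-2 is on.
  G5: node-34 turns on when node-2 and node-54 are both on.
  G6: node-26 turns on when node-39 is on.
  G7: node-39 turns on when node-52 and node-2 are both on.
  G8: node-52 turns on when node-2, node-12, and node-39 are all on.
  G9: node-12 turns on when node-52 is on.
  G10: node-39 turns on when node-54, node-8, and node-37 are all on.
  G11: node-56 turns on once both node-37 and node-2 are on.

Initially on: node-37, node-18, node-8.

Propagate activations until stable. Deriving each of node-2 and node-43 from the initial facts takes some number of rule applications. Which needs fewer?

node-2

node-2: G1: node-37 and node-18 on → node-2 on. [1 rule application]
node-43: G1: node-37 and node-18 on → node-2 on. node-2 is on, so node-54 turns on (G4). G10: node-54, node-8, and node-37 on → node-39 on. node-39 is on, so node-26 turns on (G6). node-26 and node-2 are on, so node-43 turns on (G2). [5 rule applications]
node-2 needs fewer.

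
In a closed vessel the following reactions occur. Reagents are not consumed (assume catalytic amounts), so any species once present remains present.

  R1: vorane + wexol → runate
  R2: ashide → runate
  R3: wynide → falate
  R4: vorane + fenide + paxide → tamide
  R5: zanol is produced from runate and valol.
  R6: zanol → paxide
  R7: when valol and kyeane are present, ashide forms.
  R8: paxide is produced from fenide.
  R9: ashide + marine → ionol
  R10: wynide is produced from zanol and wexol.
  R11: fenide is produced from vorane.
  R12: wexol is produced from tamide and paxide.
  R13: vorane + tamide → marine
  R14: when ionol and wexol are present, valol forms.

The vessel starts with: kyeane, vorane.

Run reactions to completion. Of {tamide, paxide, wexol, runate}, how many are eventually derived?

4

vorane present → fenide forms (R11).
fenide present → paxide forms (R8).
vorane, fenide, and paxide present → tamide forms (R4).
tamide and paxide present → wexol forms (R12).
vorane and wexol present → runate forms (R1).
tamide: reached.
paxide: reached.
wexol: reached.
runate: reached.
All 4 are reached.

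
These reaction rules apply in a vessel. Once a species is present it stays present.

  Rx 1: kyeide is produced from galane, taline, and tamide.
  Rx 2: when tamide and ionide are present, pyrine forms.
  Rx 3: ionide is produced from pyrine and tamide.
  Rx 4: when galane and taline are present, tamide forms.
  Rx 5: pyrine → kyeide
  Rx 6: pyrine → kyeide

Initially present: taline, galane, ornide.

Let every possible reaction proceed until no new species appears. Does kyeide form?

galane and taline present → tamide forms (Rx 4).
galane, taline, and tamide present → kyeide forms (Rx 1).

Yes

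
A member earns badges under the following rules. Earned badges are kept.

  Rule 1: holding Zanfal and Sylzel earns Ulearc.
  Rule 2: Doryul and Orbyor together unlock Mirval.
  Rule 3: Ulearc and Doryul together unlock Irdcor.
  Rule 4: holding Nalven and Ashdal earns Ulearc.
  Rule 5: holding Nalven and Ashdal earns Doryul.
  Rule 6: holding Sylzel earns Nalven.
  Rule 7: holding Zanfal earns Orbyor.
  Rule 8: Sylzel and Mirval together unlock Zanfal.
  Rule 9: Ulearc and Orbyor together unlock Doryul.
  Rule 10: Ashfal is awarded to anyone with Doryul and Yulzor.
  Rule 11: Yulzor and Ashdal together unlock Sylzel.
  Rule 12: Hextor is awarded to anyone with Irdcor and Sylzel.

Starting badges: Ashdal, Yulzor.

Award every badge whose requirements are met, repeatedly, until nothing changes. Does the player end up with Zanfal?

Zanfal would need Sylzel and Mirval (Rule 8), but Mirval is never earned.

No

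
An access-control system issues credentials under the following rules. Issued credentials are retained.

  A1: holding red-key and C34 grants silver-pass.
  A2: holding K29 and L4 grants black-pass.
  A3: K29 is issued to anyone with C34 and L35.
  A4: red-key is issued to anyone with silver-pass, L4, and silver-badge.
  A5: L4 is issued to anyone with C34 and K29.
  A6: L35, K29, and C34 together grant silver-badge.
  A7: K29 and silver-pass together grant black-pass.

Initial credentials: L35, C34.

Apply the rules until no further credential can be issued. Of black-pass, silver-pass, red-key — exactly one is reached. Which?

black-pass

Holding C34 and L35 grants K29 (A3).
Holding C34 and K29 grants L4 (A5).
Holding K29 and L4 grants black-pass (A2).
silver-pass would need red-key and C34 (A1), but red-key is never granted. red-key would need silver-pass, L4, and silver-badge (A4), but silver-pass is never granted.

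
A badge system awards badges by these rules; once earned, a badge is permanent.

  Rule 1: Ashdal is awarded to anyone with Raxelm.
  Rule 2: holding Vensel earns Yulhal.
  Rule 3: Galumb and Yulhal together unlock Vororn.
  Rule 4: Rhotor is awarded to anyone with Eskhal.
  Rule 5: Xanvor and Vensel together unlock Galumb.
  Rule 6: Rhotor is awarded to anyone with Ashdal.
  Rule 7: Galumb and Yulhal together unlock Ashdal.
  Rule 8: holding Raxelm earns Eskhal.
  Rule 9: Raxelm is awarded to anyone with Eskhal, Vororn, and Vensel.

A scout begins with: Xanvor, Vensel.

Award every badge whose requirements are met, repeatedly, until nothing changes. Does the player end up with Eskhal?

Eskhal would need Raxelm (Rule 8), but Raxelm is never earned.

No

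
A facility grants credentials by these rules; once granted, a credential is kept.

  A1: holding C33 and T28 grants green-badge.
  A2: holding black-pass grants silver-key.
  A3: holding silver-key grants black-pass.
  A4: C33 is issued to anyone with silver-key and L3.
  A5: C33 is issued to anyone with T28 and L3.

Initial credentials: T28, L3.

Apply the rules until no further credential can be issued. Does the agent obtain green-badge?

Holding T28 and L3 grants C33 (A5).
Holding C33 and T28 grants green-badge (A1).

Yes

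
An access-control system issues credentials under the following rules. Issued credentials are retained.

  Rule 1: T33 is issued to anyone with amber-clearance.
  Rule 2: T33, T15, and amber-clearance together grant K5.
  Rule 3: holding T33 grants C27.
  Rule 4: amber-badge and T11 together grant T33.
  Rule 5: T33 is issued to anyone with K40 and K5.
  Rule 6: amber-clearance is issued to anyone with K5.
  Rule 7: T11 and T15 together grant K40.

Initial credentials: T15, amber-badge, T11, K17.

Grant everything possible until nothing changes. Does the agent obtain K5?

K5 would need T33, T15, and amber-clearance (Rule 2), but amber-clearance is never granted.

No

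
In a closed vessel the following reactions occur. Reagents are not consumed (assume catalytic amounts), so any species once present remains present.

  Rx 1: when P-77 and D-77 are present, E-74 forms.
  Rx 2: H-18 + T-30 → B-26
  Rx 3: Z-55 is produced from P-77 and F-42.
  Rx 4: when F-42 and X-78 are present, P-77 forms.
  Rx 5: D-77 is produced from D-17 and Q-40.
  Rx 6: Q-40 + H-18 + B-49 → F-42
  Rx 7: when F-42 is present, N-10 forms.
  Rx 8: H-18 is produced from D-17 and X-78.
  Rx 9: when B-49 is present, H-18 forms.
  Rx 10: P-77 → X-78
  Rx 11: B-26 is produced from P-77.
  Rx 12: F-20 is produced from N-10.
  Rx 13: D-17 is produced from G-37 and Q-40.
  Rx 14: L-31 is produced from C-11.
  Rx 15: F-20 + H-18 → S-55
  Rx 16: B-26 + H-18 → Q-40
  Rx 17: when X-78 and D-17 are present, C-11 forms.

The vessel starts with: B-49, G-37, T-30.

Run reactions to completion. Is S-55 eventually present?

Yes

B-49 present → H-18 forms (Rx 9).
H-18 and T-30 present → B-26 forms (Rx 2).
B-26 and H-18 present → Q-40 forms (Rx 16).
Q-40, H-18, and B-49 present → F-42 forms (Rx 6).
F-42 present → N-10 forms (Rx 7).
N-10 present → F-20 forms (Rx 12).
F-20 and H-18 present → S-55 forms (Rx 15).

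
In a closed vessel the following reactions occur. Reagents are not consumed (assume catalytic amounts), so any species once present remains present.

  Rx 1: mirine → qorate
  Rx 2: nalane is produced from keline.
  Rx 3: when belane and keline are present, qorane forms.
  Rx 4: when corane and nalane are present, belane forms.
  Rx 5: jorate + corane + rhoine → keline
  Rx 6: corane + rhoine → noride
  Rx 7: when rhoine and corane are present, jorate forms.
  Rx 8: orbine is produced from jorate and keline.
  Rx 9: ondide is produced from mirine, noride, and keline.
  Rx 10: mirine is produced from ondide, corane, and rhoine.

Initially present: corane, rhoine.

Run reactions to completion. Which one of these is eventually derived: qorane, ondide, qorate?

qorane

rhoine and corane present → jorate forms (Rx 7).
jorate, corane, and rhoine present → keline forms (Rx 5).
keline present → nalane forms (Rx 2).
corane and nalane present → belane forms (Rx 4).
belane and keline present → qorane forms (Rx 3).
ondide would need mirine, noride, and keline (Rx 9), but mirine never forms. qorate would need mirine (Rx 1), but mirine never forms.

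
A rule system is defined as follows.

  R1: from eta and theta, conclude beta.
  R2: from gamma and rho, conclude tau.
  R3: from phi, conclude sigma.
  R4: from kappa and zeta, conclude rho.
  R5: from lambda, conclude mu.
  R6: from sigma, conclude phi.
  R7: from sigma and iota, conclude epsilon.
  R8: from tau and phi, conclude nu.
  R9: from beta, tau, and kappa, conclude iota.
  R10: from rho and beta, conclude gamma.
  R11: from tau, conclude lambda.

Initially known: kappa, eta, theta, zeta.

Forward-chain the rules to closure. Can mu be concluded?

From eta and theta, R1 gives beta.
kappa and zeta hold, so rho follows (R4).
rho and beta hold, so gamma follows (R10).
From gamma and rho, R2 gives tau.
tau holds, so lambda follows (R11).
lambda holds, so mu follows (R5).

Yes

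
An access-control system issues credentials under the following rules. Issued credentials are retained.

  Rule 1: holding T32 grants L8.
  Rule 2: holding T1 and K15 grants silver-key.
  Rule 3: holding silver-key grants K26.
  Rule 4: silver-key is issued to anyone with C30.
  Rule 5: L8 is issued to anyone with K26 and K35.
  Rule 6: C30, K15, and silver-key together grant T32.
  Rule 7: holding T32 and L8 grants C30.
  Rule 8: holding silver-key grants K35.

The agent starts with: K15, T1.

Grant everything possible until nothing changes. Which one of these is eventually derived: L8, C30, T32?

Holding T1 and K15 grants silver-key (Rule 2).
Holding silver-key grants K35 (Rule 8).
Holding silver-key grants K26 (Rule 3).
Holding K26 and K35 grants L8 (Rule 5).
C30 would need T32 and L8 (Rule 7), but T32 is never granted. T32 would need C30, K15, and silver-key (Rule 6), but C30 is never granted.

L8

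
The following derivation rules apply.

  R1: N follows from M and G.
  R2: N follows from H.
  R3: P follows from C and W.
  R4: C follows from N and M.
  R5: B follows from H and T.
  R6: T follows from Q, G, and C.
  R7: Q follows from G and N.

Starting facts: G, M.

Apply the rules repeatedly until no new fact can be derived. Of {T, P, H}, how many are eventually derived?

From M and G, R1 gives N.
From G and N, R7 gives Q.
N and M hold, so C follows (R4).
Q, G, and C hold, so T follows (R6).
T: reached.
P would need C and W (R3), but W is never established.
No rule produces H, and it is not given.
Reached: T — 1 of the 3.

1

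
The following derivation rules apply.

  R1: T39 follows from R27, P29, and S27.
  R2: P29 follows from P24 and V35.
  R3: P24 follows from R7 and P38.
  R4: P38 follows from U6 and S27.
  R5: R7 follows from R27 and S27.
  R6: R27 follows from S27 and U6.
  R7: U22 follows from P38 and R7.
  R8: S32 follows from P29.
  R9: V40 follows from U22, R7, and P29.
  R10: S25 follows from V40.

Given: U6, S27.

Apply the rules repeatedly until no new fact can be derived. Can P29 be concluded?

No

P29 would need P24 and V35 (R2), but V35 is never established.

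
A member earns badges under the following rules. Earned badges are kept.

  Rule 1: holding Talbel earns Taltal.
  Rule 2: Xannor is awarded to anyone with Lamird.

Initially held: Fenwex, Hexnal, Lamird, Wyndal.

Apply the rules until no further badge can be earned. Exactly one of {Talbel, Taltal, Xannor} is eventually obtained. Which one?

Xannor

With Lamird, Xannor is earned (Rule 2).
Taltal would need Talbel (Rule 1), but Talbel is never earned. No rule produces Talbel, and it is not given.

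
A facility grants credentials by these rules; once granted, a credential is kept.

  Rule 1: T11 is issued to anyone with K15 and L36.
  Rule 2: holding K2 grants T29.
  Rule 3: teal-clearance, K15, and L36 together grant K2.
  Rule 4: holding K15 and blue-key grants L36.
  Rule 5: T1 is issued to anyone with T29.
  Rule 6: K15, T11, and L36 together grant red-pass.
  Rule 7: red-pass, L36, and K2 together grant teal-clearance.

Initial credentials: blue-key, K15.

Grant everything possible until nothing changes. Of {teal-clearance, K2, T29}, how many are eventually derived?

0

teal-clearance would need red-pass, L36, and K2 (Rule 7), but K2 is never granted.
K2 would need teal-clearance, K15, and L36 (Rule 3), but teal-clearance is never granted.
T29 would need K2 (Rule 2), but K2 is never granted.
None of the 3 are reached.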